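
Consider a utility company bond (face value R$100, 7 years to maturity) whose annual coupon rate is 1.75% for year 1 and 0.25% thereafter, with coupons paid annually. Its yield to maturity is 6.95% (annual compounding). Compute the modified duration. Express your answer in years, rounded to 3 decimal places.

6.361 years

Periodic yield y = 0.0695. First find Macaulay duration:
  t   CF        PV=CF/(1+0.0695)^t    t·PV
  1         1.75         1.6363         1.6363
  2         0.25         0.2186         0.4371
  3         0.25         0.2044         0.6131
  4         0.25         0.1911         0.7643
  5         0.25         0.1787         0.8933
  6         0.25         0.1671         1.0023
  7       100.25        62.6353       438.4468
  Σ                     65.2313       443.7932
P = 65.2313; Macaulay duration = 443.7932 / 65.2313 = 6.80338 years.
Modified duration = D_Mac / (1 + y) = 6.80338 / 1.0695 = 6.36127 years.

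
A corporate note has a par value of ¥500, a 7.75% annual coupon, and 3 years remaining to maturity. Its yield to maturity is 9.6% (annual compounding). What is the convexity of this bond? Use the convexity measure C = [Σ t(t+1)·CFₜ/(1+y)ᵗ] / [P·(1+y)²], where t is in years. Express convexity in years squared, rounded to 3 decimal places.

9.035

With y = 0.096:
  t   CF        PV=CF/(1+0.096)^t    t·PV        t(t+1)·PV
  1        38.75        35.3558        35.3558          70.7117
  2        38.75        32.2590        64.5180         193.5539
  3       538.75       409.2188     1,227.6565       4,910.6261
  Σ                    476.8337     1,327.5303       5,174.8916
P = 476.8337.
Convexity = Σ t(t+1)·PV / [P·(1+y)²] = 5,174.8916 / (476.8337 × 1.201216) = 9.03469.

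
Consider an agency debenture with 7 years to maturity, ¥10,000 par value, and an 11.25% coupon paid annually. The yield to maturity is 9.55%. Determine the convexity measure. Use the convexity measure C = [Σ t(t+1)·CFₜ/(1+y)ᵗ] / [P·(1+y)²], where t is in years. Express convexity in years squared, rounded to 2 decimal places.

31.62

With y = 0.0955:
  t   CF        PV=CF/(1+0.0955)^t    t·PV        t(t+1)·PV
  1     1,125.00     1,026.9283     1,026.9283       2,053.8567
  2     1,125.00       937.4061     1,874.8121       5,624.4364
  3     1,125.00       855.6879     2,567.0636      10,268.2545
  4     1,125.00       781.0934     3,124.3738      15,621.8690
  5     1,125.00       713.0018     3,565.0089      21,390.0533
  6     1,125.00       650.8460     3,905.0759      27,335.5314
  7    11,125.00     5,875.0741    41,125.5185     329,004.1479
  Σ                 10,840.0376    57,188.7812     411,298.1492
P = 10,840.0376.
Convexity = Σ t(t+1)·PV / [P·(1+y)²] = 411,298.1492 / (10,840.0376 × 1.200120) = 31.61558.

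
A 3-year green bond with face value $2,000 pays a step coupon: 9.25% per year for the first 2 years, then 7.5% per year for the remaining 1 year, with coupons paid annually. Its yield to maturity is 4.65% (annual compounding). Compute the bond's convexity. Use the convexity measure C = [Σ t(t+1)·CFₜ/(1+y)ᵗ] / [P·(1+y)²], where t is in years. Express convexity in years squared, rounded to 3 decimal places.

9.814

With y = 0.0465:
  t   CF        PV=CF/(1+0.0465)^t    t·PV        t(t+1)·PV
  1       185.00       176.7797       176.7797         353.5595
  2       185.00       168.9247       337.8495       1,013.5484
  3     2,150.00     1,875.9479     5,627.8436      22,511.3742
  Σ                  2,221.6523     6,142.4728      23,878.4822
P = 2,221.6523.
Convexity = Σ t(t+1)·PV / [P·(1+y)²] = 23,878.4822 / (2,221.6523 × 1.095162) = 9.81414.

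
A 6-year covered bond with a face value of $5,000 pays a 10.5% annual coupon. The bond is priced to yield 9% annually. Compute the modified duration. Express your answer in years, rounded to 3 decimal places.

4.391 years

Periodic yield y = 0.09. First find Macaulay duration:
  t   CF        PV=CF/(1+0.09)^t    t·PV
  1       525.00       481.6514       481.6514
  2       525.00       441.8820       883.7640
  3       525.00       405.3963     1,216.1890
  4       525.00       371.9232     1,487.6929
  5       525.00       341.2140     1,706.0699
  6     5,525.00     3,294.3770    19,766.2619
  Σ                  5,336.4439    25,541.6291
P = 5,336.4439; Macaulay duration = 25,541.6291 / 5,336.4439 = 4.78626 years.
Modified duration = D_Mac / (1 + y) = 4.78626 / 1.09 = 4.39107 years.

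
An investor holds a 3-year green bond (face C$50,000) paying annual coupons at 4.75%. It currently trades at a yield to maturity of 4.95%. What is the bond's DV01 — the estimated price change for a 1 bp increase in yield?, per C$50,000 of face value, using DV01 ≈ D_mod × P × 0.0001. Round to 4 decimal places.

Periodic yield y = 0.0495.
  t   CF        PV=CF/(1+0.0495)^t    t·PV
  1     2,375.00     2,262.9824     2,262.9824
  2     2,375.00     2,156.2481     4,312.4962
  3    52,375.00    45,308.1894   135,924.5682
  Σ                 49,727.4199   142,500.0467
P = 49,727.4199; D_Mac = 2.86562 yrs; D_mod = 2.73047 yrs.
DV01 ≈ 2.73047 × 49,727.4199 × 0.0001 = 13.577899.

C$13.5779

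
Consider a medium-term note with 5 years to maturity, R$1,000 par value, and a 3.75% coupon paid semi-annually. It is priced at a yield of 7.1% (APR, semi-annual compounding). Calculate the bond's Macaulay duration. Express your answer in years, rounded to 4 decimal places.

4.5676 years

Periodic yield y = 0.0355. Discount each cash flow and weight by its period:
  t   CF        PV=CF/(1+0.0355)^t    t·PV
  1        18.75        18.1072        18.1072
  2        18.75        17.4864        34.9729
  3        18.75        16.8869        50.6608
  4        18.75        16.3080        65.2320
  5        18.75        15.7489        78.7446
  6        18.75        15.2090        91.2540
  7        18.75        14.6876       102.8131
  8        18.75        14.1841       113.4725
  9        18.75        13.6978       123.2801
  10    1,018.75       718.7314     7,187.3135
  Σ                    861.0473     7,865.8506
Price P = Σ PV = 861.0473.
Macaulay duration = Σ(t·PV) / P = 7,865.8506 / 861.0473 = 9.13521 half-year periods.
In years: 9.13521 / 2 = 4.56761 years.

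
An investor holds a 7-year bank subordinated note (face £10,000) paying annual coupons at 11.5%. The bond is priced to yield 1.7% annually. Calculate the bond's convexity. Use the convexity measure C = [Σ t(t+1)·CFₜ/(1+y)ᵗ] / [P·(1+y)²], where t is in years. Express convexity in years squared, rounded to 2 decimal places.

With y = 0.017:
  t   CF        PV=CF/(1+0.017)^t    t·PV        t(t+1)·PV
  1     1,150.00     1,130.7768     1,130.7768       2,261.5536
  2     1,150.00     1,111.8749     2,223.7498       6,671.2495
  3     1,150.00     1,093.2890     3,279.8670      13,119.4681
  4     1,150.00     1,075.0138     4,300.0551      21,500.2755
  5     1,150.00     1,057.0440     5,285.2201      31,711.3208
  6     1,150.00     1,039.3747     6,236.2479      43,653.7356
  7    11,150.00     9,908.9628    69,362.7394     554,901.9154
  Σ                 16,416.3360    91,818.6562     673,819.5184
P = 16,416.3360.
Convexity = Σ t(t+1)·PV / [P·(1+y)²] = 673,819.5184 / (16,416.3360 × 1.034289) = 39.68491.

39.68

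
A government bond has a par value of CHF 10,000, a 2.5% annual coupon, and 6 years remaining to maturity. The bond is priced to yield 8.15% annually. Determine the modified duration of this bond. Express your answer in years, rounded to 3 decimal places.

5.156 years

Periodic yield y = 0.0815. First find Macaulay duration:
  t   CF        PV=CF/(1+0.0815)^t    t·PV
  1       250.00       231.1604       231.1604
  2       250.00       213.7406       427.4811
  3       250.00       197.6334       592.9003
  4       250.00       182.7401       730.9605
  5       250.00       168.9691       844.8457
  6    10,250.00     6,405.6724    38,434.0343
  Σ                  7,399.9161    41,261.3824
P = 7,399.9161; Macaulay duration = 41,261.3824 / 7,399.9161 = 5.57593 years.
Modified duration = D_Mac / (1 + y) = 5.57593 / 1.0815 = 5.15573 years.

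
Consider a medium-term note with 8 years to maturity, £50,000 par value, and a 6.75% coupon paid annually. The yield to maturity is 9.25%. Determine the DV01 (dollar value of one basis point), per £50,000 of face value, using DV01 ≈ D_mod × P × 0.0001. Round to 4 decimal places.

£24.8843

Periodic yield y = 0.0925.
  t   CF        PV=CF/(1+0.0925)^t    t·PV
  1     3,375.00     3,089.2449     3,089.2449
  2     3,375.00     2,827.6841     5,655.3681
  3     3,375.00     2,588.2692     7,764.8075
  4     3,375.00     2,369.1251     9,476.5004
  5     3,375.00     2,168.5356    10,842.6778
  6     3,375.00     1,984.9296    11,909.5775
  7     3,375.00     1,816.8692    12,718.0843
  8    53,375.00    26,300.6404   210,405.1230
  Σ                 43,145.2979   271,861.3835
P = 43,145.2979; D_Mac = 6.30107 yrs; D_mod = 5.76757 yrs.
DV01 ≈ 5.76757 × 43,145.2979 × 0.0001 = 24.884337.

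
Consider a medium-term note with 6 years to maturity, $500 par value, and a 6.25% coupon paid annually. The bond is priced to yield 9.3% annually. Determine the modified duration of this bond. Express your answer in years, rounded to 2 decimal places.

Periodic yield y = 0.093. First find Macaulay duration:
  t   CF        PV=CF/(1+0.093)^t    t·PV
  1        31.25        28.5910        28.5910
  2        31.25        26.1583        52.3166
  3        31.25        23.9326        71.7977
  4        31.25        21.8962        87.5849
  5        31.25        20.0331       100.1657
  6       531.25       311.5860     1,869.5162
  Σ                    432.1973     2,209.9722
P = 432.1973; Macaulay duration = 2,209.9722 / 432.1973 = 5.11334 years.
Modified duration = D_Mac / (1 + y) = 5.11334 / 1.093 = 4.67826 years.

4.68 years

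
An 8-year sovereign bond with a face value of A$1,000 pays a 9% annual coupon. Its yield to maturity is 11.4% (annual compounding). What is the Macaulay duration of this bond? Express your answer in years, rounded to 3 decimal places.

Periodic yield y = 0.114. Discount each cash flow and weight by its year:
  t   CF        PV=CF/(1+0.114)^t    t·PV
  1        90.00        80.7899        80.7899
  2        90.00        72.5224       145.0448
  3        90.00        65.1009       195.3027
  4        90.00        58.4389       233.7554
  5        90.00        52.4586       262.2929
  6        90.00        47.0903       282.5417
  7        90.00        42.2714       295.8995
  8     1,090.00       459.5629     3,676.5033
  Σ                    878.2352     5,172.1303
Price P = Σ PV = 878.2352.
Macaulay duration = Σ(t·PV) / P = 5,172.1303 / 878.2352 = 5.88923 years.

5.889 years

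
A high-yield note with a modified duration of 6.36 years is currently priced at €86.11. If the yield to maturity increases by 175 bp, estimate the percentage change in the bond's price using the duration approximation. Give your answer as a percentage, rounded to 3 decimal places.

-11.130%

Duration approximation: ΔP/P ≈ -D_mod · Δy = -6.36 × (+0.0175) = -0.111300.
As a percentage: -11.1300%.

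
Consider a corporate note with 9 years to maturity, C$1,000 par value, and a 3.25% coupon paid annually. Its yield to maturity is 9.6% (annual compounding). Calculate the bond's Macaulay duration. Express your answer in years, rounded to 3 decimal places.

Periodic yield y = 0.096. Discount each cash flow and weight by its year:
  t   CF        PV=CF/(1+0.096)^t    t·PV
  1        32.50        29.6533        29.6533
  2        32.50        27.0559        54.1118
  3        32.50        24.6861        74.0582
  4        32.50        22.5238        90.0951
  5        32.50        20.5509       102.7544
  6        32.50        18.7508       112.5049
  7        32.50        17.1084       119.7588
  8        32.50        15.6099       124.8789
  9     1,032.50       452.4755     4,072.2795
  Σ                    628.4145     4,780.0949
Price P = Σ PV = 628.4145.
Macaulay duration = Σ(t·PV) / P = 4,780.0949 / 628.4145 = 7.60660 years.

7.607 years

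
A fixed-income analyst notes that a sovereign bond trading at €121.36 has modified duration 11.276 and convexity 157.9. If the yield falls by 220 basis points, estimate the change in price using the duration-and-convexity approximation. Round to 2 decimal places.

+€34.74

Duration effect: -D_mod·Δy = -11.276 × (-0.022) = +0.248072
Convexity effect: ½·C·(Δy)² = 0.5 × 157.9 × (-0.022)² = +0.0382118
ΔP/P ≈ +0.248072 + 0.0382118 = +0.2862838
ΔP ≈ 121.36 × (+0.2862838) = +34.743401968.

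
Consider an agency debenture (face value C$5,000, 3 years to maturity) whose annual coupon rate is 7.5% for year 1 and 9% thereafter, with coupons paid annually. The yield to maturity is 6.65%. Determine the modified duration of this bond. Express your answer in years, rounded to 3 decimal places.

Periodic yield y = 0.0665. First find Macaulay duration:
  t   CF        PV=CF/(1+0.0665)^t    t·PV
  1       375.00       351.6174       351.6174
  2       450.00       395.6314       791.2629
  3     5,450.00     4,492.7673    13,478.3018
  Σ                  5,240.0162    14,621.1821
P = 5,240.0162; Macaulay duration = 14,621.1821 / 5,240.0162 = 2.79029 years.
Modified duration = D_Mac / (1 + y) = 2.79029 / 1.0665 = 2.61631 years.

2.616 years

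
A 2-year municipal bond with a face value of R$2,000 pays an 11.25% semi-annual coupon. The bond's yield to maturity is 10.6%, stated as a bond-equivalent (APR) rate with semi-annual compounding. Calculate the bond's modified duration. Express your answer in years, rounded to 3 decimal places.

1.754 years

Periodic yield y = 0.053. First find Macaulay duration:
  t   CF        PV=CF/(1+0.053)^t    t·PV
  1       112.50       106.8376       106.8376
  2       112.50       101.4602       202.9204
  3       112.50        96.3535       289.0604
  4     2,112.50     1,718.2377     6,872.9506
  Σ                  2,022.8890     7,471.7691
P = 2,022.8890; Macaulay duration = 7,471.7691 / 2,022.8890 = 3.69361 half-year periods = 1.84681 years.
Modified duration = D_Mac / (1 + y) = 1.84681 / 1.053 = 1.75385 years.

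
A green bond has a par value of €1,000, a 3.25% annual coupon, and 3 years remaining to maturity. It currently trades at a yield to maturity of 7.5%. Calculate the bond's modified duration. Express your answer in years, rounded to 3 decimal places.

Periodic yield y = 0.075. First find Macaulay duration:
  t   CF        PV=CF/(1+0.075)^t    t·PV
  1        32.50        30.2326        30.2326
  2        32.50        28.1233        56.2466
  3     1,032.50       831.1218     2,493.3654
  Σ                    889.4777     2,579.8445
P = 889.4777; Macaulay duration = 2,579.8445 / 889.4777 = 2.90040 years.
Modified duration = D_Mac / (1 + y) = 2.90040 / 1.075 = 2.69805 years.

2.698 years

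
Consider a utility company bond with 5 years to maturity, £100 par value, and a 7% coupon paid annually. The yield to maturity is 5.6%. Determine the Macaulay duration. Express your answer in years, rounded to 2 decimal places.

4.41 years

Periodic yield y = 0.056. Discount each cash flow and weight by its year:
  t   CF        PV=CF/(1+0.056)^t    t·PV
  1         7.00         6.6288         6.6288
  2         7.00         6.2773        12.5545
  3         7.00         5.9444        17.8331
  4         7.00         5.6291        22.5166
  5       107.00        81.4825       407.4124
  Σ                    105.9620       466.9454
Price P = Σ PV = 105.9620.
Macaulay duration = Σ(t·PV) / P = 466.9454 / 105.9620 = 4.40672 years.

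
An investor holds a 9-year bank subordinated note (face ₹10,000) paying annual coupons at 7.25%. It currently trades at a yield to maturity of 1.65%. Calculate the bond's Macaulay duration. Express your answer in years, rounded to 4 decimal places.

7.3119 years

Periodic yield y = 0.0165. Discount each cash flow and weight by its year:
  t   CF        PV=CF/(1+0.0165)^t    t·PV
  1       725.00       713.2317       713.2317
  2       725.00       701.6544     1,403.3088
  3       725.00       690.2650     2,070.7950
  4       725.00       679.0605     2,716.2420
  5       725.00       668.0379     3,340.1894
  6       725.00       657.1942     3,943.1651
  7       725.00       646.5265     4,525.6854
  8       725.00       636.0320     5,088.2557
  9    10,725.00     9,256.1600    83,305.4402
  Σ                 14,648.1621   107,106.3134
Price P = Σ PV = 14,648.1621.
Macaulay duration = Σ(t·PV) / P = 107,106.3134 / 14,648.1621 = 7.31193 years.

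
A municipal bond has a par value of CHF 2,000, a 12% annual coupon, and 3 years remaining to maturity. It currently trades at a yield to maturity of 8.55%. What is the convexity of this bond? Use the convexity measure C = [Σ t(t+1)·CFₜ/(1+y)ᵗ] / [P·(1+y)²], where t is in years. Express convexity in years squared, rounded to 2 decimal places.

8.85

With y = 0.0855:
  t   CF        PV=CF/(1+0.0855)^t    t·PV        t(t+1)·PV
  1       240.00       221.0963       221.0963         442.1925
  2       240.00       203.6815       407.3630       1,222.0890
  3     2,240.00     1,751.2919     5,253.8757      21,015.5026
  Σ                  2,176.0697     5,882.3349      22,679.7841
P = 2,176.0697.
Convexity = Σ t(t+1)·PV / [P·(1+y)²] = 22,679.7841 / (2,176.0697 × 1.178310) = 8.84518.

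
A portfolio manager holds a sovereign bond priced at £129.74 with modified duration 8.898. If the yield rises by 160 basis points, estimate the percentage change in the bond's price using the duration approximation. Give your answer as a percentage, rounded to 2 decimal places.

Duration approximation: ΔP/P ≈ -D_mod · Δy = -8.898 × (+0.016) = -0.142368.
As a percentage: -14.2368%.

-14.24%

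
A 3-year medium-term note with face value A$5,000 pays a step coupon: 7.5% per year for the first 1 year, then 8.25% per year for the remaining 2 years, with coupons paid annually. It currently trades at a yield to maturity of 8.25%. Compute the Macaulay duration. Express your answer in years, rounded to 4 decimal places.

2.7896 years

Periodic yield y = 0.0825. Discount each cash flow and weight by its year:
  t   CF        PV=CF/(1+0.0825)^t    t·PV
  1       375.00       346.4203       346.4203
  2       412.50       352.0207       704.0413
  3     5,412.50     4,266.9170    12,800.7510
  Σ                  4,965.3580    13,851.2126
Price P = Σ PV = 4,965.3580.
Macaulay duration = Σ(t·PV) / P = 13,851.2126 / 4,965.3580 = 2.78957 years.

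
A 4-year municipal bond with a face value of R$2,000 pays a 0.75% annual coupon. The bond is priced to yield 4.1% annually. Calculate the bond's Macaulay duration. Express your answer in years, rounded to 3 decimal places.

Periodic yield y = 0.041. Discount each cash flow and weight by its year:
  t   CF        PV=CF/(1+0.041)^t    t·PV
  1        15.00        14.4092        14.4092
  2        15.00        13.8417        27.6834
  3        15.00        13.2966        39.8897
  4     2,015.00     1,715.8216     6,863.2864
  Σ                  1,757.3691     6,945.2687
Price P = Σ PV = 1,757.3691.
Macaulay duration = Σ(t·PV) / P = 6,945.2687 / 1,757.3691 = 3.95208 years.

3.952 years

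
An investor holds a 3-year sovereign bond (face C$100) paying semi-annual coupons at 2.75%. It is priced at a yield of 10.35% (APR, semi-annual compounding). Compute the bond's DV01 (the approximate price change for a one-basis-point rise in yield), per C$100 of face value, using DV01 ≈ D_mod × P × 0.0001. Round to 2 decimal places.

C$0.02

Periodic yield y = 0.05175.
  t   CF        PV=CF/(1+0.05175)^t    t·PV
  1        1.375         1.3073         1.3073
  2        1.375         1.2430         2.4860
  3        1.375         1.1819         3.5456
  4        1.375         1.1237         4.4948
  5        1.375         1.0684         5.3421
  6      101.375        74.8955       449.3730
  Σ                     80.8198       466.5489
P = 80.8198; D_Mac = 5.77270 half-year periods = 2.88635 yrs; D_mod = 2.74433 yrs.
DV01 ≈ 2.74433 × 80.8198 × 0.0001 = 0.022180.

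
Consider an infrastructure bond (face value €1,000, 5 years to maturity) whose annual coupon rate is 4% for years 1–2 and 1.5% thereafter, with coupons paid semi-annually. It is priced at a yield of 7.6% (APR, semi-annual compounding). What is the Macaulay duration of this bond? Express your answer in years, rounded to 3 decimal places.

Periodic yield y = 0.038. Discount each cash flow and weight by its period:
  t   CF        PV=CF/(1+0.038)^t    t·PV
  1        20.00        19.2678        19.2678
  2        20.00        18.5624        37.1249
  3        20.00        17.8829        53.6487
  4        20.00        17.2282        68.9129
  5         7.50         6.2241        31.1204
  6         7.50         5.9962        35.9773
  7         7.50         5.7767        40.4369
  8         7.50         5.5652        44.5218
  9         7.50         5.3615        48.2534
  10    1,007.50       693.8595     6,938.5947
  Σ                    795.7246     7,317.8587
Price P = Σ PV = 795.7246.
Macaulay duration = Σ(t·PV) / P = 7,317.8587 / 795.7246 = 9.19647 half-year periods.
In years: 9.19647 / 2 = 4.59824 years.

4.598 years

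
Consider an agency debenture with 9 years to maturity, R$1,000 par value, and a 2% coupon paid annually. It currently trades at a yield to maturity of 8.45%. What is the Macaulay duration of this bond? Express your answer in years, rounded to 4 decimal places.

8.0798 years

Periodic yield y = 0.0845. Discount each cash flow and weight by its year:
  t   CF        PV=CF/(1+0.0845)^t    t·PV
  1        20.00        18.4417        18.4417
  2        20.00        17.0048        34.0095
  3        20.00        15.6798        47.0395
  4        20.00        14.4581        57.8325
  5        20.00        13.3316        66.6580
  6        20.00        12.2929        73.7571
  7        20.00        11.3350        79.3453
  8        20.00        10.4519        83.6149
  9     1,020.00       491.5120     4,423.6084
  Σ                    604.5078     4,884.3069
Price P = Σ PV = 604.5078.
Macaulay duration = Σ(t·PV) / P = 4,884.3069 / 604.5078 = 8.07981 years.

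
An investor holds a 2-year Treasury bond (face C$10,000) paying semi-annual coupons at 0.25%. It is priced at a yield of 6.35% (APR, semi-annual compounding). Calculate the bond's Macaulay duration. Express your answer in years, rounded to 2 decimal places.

2.00 years

Periodic yield y = 0.03175. Discount each cash flow and weight by its period:
  t   CF        PV=CF/(1+0.03175)^t    t·PV
  1        12.50        12.1153        12.1153
  2        12.50        11.7425        23.4850
  3        12.50        11.3812        34.1435
  4    10,012.50     8,835.7744    35,343.0976
  Σ                  8,871.0134    35,412.8415
Price P = Σ PV = 8,871.0134.
Macaulay duration = Σ(t·PV) / P = 35,412.8415 / 8,871.0134 = 3.99197 half-year periods.
In years: 3.99197 / 2 = 1.99599 years.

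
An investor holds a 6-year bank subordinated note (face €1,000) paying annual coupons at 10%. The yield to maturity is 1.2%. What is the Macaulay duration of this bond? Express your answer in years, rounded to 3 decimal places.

5.032 years

Periodic yield y = 0.012. Discount each cash flow and weight by its year:
  t   CF        PV=CF/(1+0.012)^t    t·PV
  1       100.00        98.8142        98.8142
  2       100.00        97.6425       195.2850
  3       100.00        96.4847       289.4541
  4       100.00        95.3406       381.3625
  5       100.00        94.2101       471.0505
  6     1,100.00     1,024.0228     6,144.1366
  Σ                  1,506.5149     7,580.1029
Price P = Σ PV = 1,506.5149.
Macaulay duration = Σ(t·PV) / P = 7,580.1029 / 1,506.5149 = 5.03155 years.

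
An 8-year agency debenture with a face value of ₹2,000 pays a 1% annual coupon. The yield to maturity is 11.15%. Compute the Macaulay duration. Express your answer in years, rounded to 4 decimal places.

7.5687 years

Periodic yield y = 0.1115. Discount each cash flow and weight by its year:
  t   CF        PV=CF/(1+0.1115)^t    t·PV
  1        20.00        17.9937        17.9937
  2        20.00        16.1887        32.3773
  3        20.00        14.5647        43.6941
  4        20.00        13.1036        52.4146
  5        20.00        11.7892        58.9458
  6        20.00        10.6065        63.6392
  7        20.00         9.5425        66.7977
  8     2,020.00       867.1129     6,936.9030
  Σ                    960.9018     7,272.7654
Price P = Σ PV = 960.9018.
Macaulay duration = Σ(t·PV) / P = 7,272.7654 / 960.9018 = 7.56869 years.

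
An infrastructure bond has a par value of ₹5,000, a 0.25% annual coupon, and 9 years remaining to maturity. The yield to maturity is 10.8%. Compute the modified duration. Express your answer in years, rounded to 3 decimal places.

7.980 years

Periodic yield y = 0.108. First find Macaulay duration:
  t   CF        PV=CF/(1+0.108)^t    t·PV
  1        12.50        11.2816        11.2816
  2        12.50        10.1819        20.3639
  3        12.50         9.1895        27.5684
  4        12.50         8.2938        33.1750
  5        12.50         7.4853        37.4267
  6        12.50         6.7557        40.5343
  7        12.50         6.0972        42.6805
  8        12.50         5.5029        44.0232
  9     5,012.50     1,991.5744    17,924.1699
  Σ                  2,056.3624    18,181.2235
P = 2,056.3624; Macaulay duration = 18,181.2235 / 2,056.3624 = 8.84145 years.
Modified duration = D_Mac / (1 + y) = 8.84145 / 1.108 = 7.97965 years.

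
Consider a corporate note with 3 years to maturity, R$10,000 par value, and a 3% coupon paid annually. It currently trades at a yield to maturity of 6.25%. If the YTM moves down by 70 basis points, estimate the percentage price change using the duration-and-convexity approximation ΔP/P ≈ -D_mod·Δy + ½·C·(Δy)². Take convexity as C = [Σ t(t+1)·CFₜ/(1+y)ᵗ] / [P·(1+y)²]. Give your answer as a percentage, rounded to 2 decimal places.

+1.94%

With y = 0.0625:
  t   CF        PV=CF/(1+0.0625)^t    t·PV        t(t+1)·PV
  1       300.00       282.3529       282.3529         564.7059
  2       300.00       265.7439       531.4879       1,594.4637
  3    10,300.00     8,587.1769    25,761.5306     103,046.1225
  Σ                  9,135.2738    26,575.3715     105,205.2921
P = 9,135.2738; D_Mac = 2.90909 yrs; D_mod = 2.73797 yrs; C = 10.20136.
Duration effect: -2.73797 × (-0.007) = +0.019166
Convexity effect: 0.5 × 10.20136 × (-0.007)² = +0.0002499
ΔP/P ≈ +0.019166 + 0.0002499 = +0.019416 = +1.9416%.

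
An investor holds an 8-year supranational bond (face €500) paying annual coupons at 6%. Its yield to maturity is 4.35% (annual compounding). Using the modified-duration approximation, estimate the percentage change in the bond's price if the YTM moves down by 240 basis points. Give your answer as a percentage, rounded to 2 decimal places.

+15.33%

Periodic yield y = 0.0435. Modified duration first:
  t   CF        PV=CF/(1+0.0435)^t    t·PV
  1        30.00        28.7494        28.7494
  2        30.00        27.5509        55.1019
  3        30.00        26.4024        79.2073
  4        30.00        25.3018       101.2072
  5        30.00        24.2471       121.2353
  6        30.00        23.2363       139.4177
  7        30.00        22.2676       155.8734
  8       530.00       376.9956     3,015.9645
  Σ                    554.7511     3,696.7567
P = 554.7511; D_Mac = 6.66381 yrs; D_mod = 6.66381/(1+0.0435) = 6.38602 yrs.
ΔP/P ≈ -D_mod · Δy = -6.38602 × (-0.024) = +0.153264 = +15.3264%.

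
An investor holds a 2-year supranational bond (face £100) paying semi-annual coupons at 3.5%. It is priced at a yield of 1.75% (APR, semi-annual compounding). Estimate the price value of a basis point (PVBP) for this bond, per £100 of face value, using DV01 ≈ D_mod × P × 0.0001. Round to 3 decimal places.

Periodic yield y = 0.00875.
  t   CF        PV=CF/(1+0.00875)^t    t·PV
  1         1.75         1.7348         1.7348
  2         1.75         1.7198         3.4395
  3         1.75         1.7049         5.1146
  4       101.75        98.2653       393.0612
  Σ                    103.4248       403.3502
P = 103.4248; D_Mac = 3.89994 half-year periods = 1.94997 yrs; D_mod = 1.93305 yrs.
DV01 ≈ 1.93305 × 103.4248 × 0.0001 = 0.019993.

£0.020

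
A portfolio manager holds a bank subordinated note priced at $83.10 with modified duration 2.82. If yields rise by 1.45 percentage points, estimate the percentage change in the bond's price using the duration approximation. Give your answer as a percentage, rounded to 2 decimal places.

Duration approximation: ΔP/P ≈ -D_mod · Δy = -2.82 × (+0.0145) = -0.040890.
As a percentage: -4.0890%.

-4.09%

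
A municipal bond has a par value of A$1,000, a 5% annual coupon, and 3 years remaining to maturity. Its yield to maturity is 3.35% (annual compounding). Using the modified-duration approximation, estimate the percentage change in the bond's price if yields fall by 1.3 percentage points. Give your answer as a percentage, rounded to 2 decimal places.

+3.60%

Periodic yield y = 0.0335. Modified duration first:
  t   CF        PV=CF/(1+0.0335)^t    t·PV
  1        50.00        48.3793        48.3793
  2        50.00        46.8111        93.6222
  3     1,050.00       951.1694     2,853.5081
  Σ                  1,046.3598     2,995.5096
P = 1,046.3598; D_Mac = 2.86279 yrs; D_mod = 2.86279/(1+0.0335) = 2.77000 yrs.
ΔP/P ≈ -D_mod · Δy = -2.77000 × (-0.013) = +0.036010 = +3.6010%.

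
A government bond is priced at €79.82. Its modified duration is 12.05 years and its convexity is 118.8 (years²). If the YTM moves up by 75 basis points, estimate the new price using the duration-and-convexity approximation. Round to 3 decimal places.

Duration effect: -D_mod·Δy = -12.05 × (+0.0075) = -0.090375
Convexity effect: ½·C·(Δy)² = 0.5 × 118.8 × (0.0075)² = +0.00334125
ΔP/P ≈ -0.090375 + 0.00334125 = -0.08703375
New price ≈ 79.82 × (1 - 0.08703375) = 72.872966075.

€72.873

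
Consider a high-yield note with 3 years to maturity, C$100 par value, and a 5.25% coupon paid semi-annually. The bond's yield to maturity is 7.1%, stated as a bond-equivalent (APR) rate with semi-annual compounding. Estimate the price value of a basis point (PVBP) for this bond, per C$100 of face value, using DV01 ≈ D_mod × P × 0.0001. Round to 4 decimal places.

C$0.0258

Periodic yield y = 0.0355.
  t   CF        PV=CF/(1+0.0355)^t    t·PV
  1        2.625         2.5350         2.5350
  2        2.625         2.4481         4.8962
  3        2.625         2.3642         7.0925
  4        2.625         2.2831         9.1325
  5        2.625         2.2048        11.0242
  6      102.625        83.2439       499.4636
  Σ                     95.0792       534.1440
P = 95.0792; D_Mac = 5.61789 half-year periods = 2.80894 yrs; D_mod = 2.71264 yrs.
DV01 ≈ 2.71264 × 95.0792 × 0.0001 = 0.025792.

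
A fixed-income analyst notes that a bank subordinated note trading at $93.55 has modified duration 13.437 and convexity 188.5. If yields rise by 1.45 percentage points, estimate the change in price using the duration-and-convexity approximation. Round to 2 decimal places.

-$16.37

Duration effect: -D_mod·Δy = -13.437 × (+0.0145) = -0.1948365
Convexity effect: ½·C·(Δy)² = 0.5 × 188.5 × (0.0145)² = +0.0198160625
ΔP/P ≈ -0.1948365 + 0.0198160625 = -0.1750204375
ΔP ≈ 93.55 × (-0.1750204375) = -16.373161928125.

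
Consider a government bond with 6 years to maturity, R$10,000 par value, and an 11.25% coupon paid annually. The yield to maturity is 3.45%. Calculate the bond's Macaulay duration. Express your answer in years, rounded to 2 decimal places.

Periodic yield y = 0.0345. Discount each cash flow and weight by its year:
  t   CF        PV=CF/(1+0.0345)^t    t·PV
  1     1,125.00     1,087.4819     1,087.4819
  2     1,125.00     1,051.2150     2,102.4299
  3     1,125.00     1,016.1575     3,048.4726
  4     1,125.00       982.2692     3,929.0769
  5     1,125.00       949.5111     4,747.5555
  6    11,125.00     9,076.4715    54,458.8292
  Σ                 14,163.1062    69,373.8460
Price P = Σ PV = 14,163.1062.
Macaulay duration = Σ(t·PV) / P = 69,373.8460 / 14,163.1062 = 4.89821 years.

4.90 years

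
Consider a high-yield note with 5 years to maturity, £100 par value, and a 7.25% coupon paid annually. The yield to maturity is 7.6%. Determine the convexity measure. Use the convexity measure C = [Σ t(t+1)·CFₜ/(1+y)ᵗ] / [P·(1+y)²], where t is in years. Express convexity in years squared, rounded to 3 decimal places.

21.551

With y = 0.076:
  t   CF        PV=CF/(1+0.076)^t    t·PV        t(t+1)·PV
  1         7.25         6.7379         6.7379          13.4758
  2         7.25         6.2620        12.5240          37.5720
  3         7.25         5.8197        17.4591          69.8365
  4         7.25         5.4087        21.6346         108.1730
  5       107.25        74.3594       371.7971       2,230.7823
  Σ                     98.5877       430.1527       2,459.8397
P = 98.5877.
Convexity = Σ t(t+1)·PV / [P·(1+y)²] = 2,459.8397 / (98.5877 × 1.157776) = 21.55061.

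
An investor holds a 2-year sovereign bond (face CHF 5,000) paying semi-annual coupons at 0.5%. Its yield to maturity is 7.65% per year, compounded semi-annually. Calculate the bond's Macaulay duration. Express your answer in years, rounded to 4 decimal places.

Periodic yield y = 0.03825. Discount each cash flow and weight by its period:
  t   CF        PV=CF/(1+0.03825)^t    t·PV
  1        12.50        12.0395        12.0395
  2        12.50        11.5959        23.1919
  3        12.50        11.1687        33.5062
  4     5,012.50     4,313.6671    17,254.6684
  Σ                  4,348.4713    17,323.4060
Price P = Σ PV = 4,348.4713.
Macaulay duration = Σ(t·PV) / P = 17,323.4060 / 4,348.4713 = 3.98379 half-year periods.
In years: 3.98379 / 2 = 1.99190 years.

1.9919 years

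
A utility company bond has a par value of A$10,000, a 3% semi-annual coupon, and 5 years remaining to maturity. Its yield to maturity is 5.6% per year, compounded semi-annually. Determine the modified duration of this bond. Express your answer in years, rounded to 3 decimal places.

Periodic yield y = 0.028. First find Macaulay duration:
  t   CF        PV=CF/(1+0.028)^t    t·PV
  1       150.00       145.9144       145.9144
  2       150.00       141.9401       283.8801
  3       150.00       138.0740       414.2220
  4       150.00       134.3132       537.2529
  5       150.00       130.6549       653.2745
  6       150.00       127.0962       762.5772
  7       150.00       123.6344       865.4411
  8       150.00       120.2670       962.1357
  9       150.00       116.9912     1,052.9209
  10   10,150.00     7,700.7832    77,007.8318
  Σ                  8,879.6686    82,685.4506
P = 8,879.6686; Macaulay duration = 82,685.4506 / 8,879.6686 = 9.31177 half-year periods = 4.65589 years.
Modified duration = D_Mac / (1 + y) = 4.65589 / 1.028 = 4.52907 years.

4.529 years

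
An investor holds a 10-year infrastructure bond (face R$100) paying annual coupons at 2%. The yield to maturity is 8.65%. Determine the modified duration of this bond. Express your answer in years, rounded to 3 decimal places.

8.108 years

Periodic yield y = 0.0865. First find Macaulay duration:
  t   CF        PV=CF/(1+0.0865)^t    t·PV
  1         2.00         1.8408         1.8408
  2         2.00         1.6942         3.3884
  3         2.00         1.5593         4.6780
  4         2.00         1.4352         5.7408
  5         2.00         1.3209         6.6047
  6         2.00         1.2158         7.2946
  7         2.00         1.1190         7.8329
  8         2.00         1.0299         8.2391
  9         2.00         0.9479         8.5311
  10      102.00        44.4941       444.9414
  Σ                     56.6572       499.0919
P = 56.6572; Macaulay duration = 499.0919 / 56.6572 = 8.80898 years.
Modified duration = D_Mac / (1 + y) = 8.80898 / 1.0865 = 8.10767 years.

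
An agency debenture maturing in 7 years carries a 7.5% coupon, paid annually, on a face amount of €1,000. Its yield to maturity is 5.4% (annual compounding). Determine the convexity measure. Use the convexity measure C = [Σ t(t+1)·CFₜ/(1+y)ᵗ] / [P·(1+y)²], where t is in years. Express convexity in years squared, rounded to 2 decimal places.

38.76

With y = 0.054:
  t   CF        PV=CF/(1+0.054)^t    t·PV        t(t+1)·PV
  1        75.00        71.1575        71.1575         142.3150
  2        75.00        67.5119       135.0237         405.0711
  3        75.00        64.0530       192.1590         768.6359
  4        75.00        60.7713       243.0854       1,215.4268
  5        75.00        57.6578       288.2891       1,729.7346
  6        75.00        54.7038       328.2229       2,297.5601
  7     1,075.00       743.9165     5,207.4155      41,659.3237
  Σ                  1,119.7718     6,465.3530      48,218.0673
P = 1,119.7718.
Convexity = Σ t(t+1)·PV / [P·(1+y)²] = 48,218.0673 / (1,119.7718 × 1.110916) = 38.76136.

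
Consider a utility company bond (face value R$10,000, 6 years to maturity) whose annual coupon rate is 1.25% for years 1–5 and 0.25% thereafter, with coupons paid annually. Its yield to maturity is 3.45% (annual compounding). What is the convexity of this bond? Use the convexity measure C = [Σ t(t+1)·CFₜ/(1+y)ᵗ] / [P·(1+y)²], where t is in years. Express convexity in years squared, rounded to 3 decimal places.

37.526

With y = 0.0345:
  t   CF        PV=CF/(1+0.0345)^t    t·PV        t(t+1)·PV
  1       125.00       120.8313       120.8313         241.6626
  2       125.00       116.8017       233.6033         700.8100
  3       125.00       112.9064       338.7192       1,354.8767
  4       125.00       109.1410       436.5641       2,182.8205
  5       125.00       105.5012       527.5062       3,165.0370
  6    10,025.00     8,179.0227    49,074.1359     343,518.9516
  Σ                  8,744.2043    50,731.3600     351,164.1585
P = 8,744.2043.
Convexity = Σ t(t+1)·PV / [P·(1+y)²] = 351,164.1585 / (8,744.2043 × 1.070190) = 37.52571.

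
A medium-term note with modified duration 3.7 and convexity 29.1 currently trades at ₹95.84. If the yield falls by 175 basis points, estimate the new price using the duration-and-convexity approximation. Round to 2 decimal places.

₹102.47

Duration effect: -D_mod·Δy = -3.7 × (-0.0175) = +0.064750
Convexity effect: ½·C·(Δy)² = 0.5 × 29.1 × (-0.0175)² = +0.0044559375
ΔP/P ≈ +0.064750 + 0.0044559375 = +0.0692059375
New price ≈ 95.84 × (1 + 0.0692059375) = 102.47269705.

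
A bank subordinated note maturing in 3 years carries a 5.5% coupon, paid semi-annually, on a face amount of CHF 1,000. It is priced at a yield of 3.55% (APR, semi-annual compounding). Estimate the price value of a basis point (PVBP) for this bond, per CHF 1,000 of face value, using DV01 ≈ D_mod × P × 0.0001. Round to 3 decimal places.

Periodic yield y = 0.01775.
  t   CF        PV=CF/(1+0.01775)^t    t·PV
  1        27.50        27.0204        27.0204
  2        27.50        26.5491        53.0983
  3        27.50        26.0861        78.2583
  4        27.50        25.6312       102.5246
  5        27.50        25.1841       125.9207
  6     1,027.50       924.5601     5,547.3608
  Σ                  1,055.0311     5,934.1832
P = 1,055.0311; D_Mac = 5.62465 half-year periods = 2.81233 yrs; D_mod = 2.76328 yrs.
DV01 ≈ 2.76328 × 1,055.0311 × 0.0001 = 0.291534.

CHF 0.292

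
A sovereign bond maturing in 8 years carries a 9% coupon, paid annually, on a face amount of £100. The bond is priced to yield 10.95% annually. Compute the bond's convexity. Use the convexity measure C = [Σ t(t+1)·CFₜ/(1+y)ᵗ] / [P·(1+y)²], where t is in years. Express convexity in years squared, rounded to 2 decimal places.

38.68

With y = 0.1095:
  t   CF        PV=CF/(1+0.1095)^t    t·PV        t(t+1)·PV
  1         9.00         8.1118         8.1118          16.2235
  2         9.00         7.3112        14.6224          43.8671
  3         9.00         6.5896        19.7689          79.0755
  4         9.00         5.9393        23.7571         118.7855
  5         9.00         5.3531        26.7655         160.5932
  6         9.00         4.8248        28.9488         202.6413
  7         9.00         4.3486        30.4403         243.5227
  8       109.00        47.4688       379.7502       3,417.7520
  Σ                     89.9471       532.1649       4,282.4607
P = 89.9471.
Convexity = Σ t(t+1)·PV / [P·(1+y)²] = 4,282.4607 / (89.9471 × 1.230990) = 38.67688.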